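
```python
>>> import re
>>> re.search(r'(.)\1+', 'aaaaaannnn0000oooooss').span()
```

(0, 6)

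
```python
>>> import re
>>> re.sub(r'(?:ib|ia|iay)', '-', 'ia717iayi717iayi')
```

'-717-yi717-yi'

The regex engine tests alternatives in the order written; an earlier branch that matches wins even if a later one would match more.
Matches: at [0:2] → 'ia'; at [5:7] → 'ia'; at [12:14] → 'ia'.
Each match is replaced by '-'.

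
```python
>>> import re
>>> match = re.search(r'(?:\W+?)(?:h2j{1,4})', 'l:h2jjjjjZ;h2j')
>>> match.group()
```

':h2jjjj'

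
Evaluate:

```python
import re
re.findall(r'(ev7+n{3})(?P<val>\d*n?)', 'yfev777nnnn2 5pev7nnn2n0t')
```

This matches the literal 'ev', then one or more of a literal '7', then exactly 3 of the literal 'n' (captured); then zero or more of a digit, then optionally a literal 'n' (captured as 'val').
Walking the string: at [2:11] match 'ev777nnnn', groups = ('ev777nnn', 'n'); at [15:23] match 'ev7nnn2n', groups = ('ev7nnn', '2n').
2 groups means each result is a tuple of 2 captured strings — 2 here.

[('ev777nnn', 'n'), ('ev7nnn', '2n')]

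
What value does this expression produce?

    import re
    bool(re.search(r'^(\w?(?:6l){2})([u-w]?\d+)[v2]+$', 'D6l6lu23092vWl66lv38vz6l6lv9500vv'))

False

This matches anchored at the start of the string; then optionally a word character, then the literal '6l' repeated 2 times (captured); then optionally a character in [u-w], then one or more of a digit (captured); then one or more of one of [v2]; then anchored at the end.
Unlike `match`, `search` isn't anchored — it looks for the pattern anywhere in the string.
Here the pattern never matches, so the call returns None, and `bool(None)` is False.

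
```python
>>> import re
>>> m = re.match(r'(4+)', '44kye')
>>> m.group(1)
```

This matches one or more of a literal '4' (captured).
`re.match` won't scan ahead — the pattern has to work from the very first character.
The match spans [0:2] → '44'.
Captured: group 1 = '44'.

'44'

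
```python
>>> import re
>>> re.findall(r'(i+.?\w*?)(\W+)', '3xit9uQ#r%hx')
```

[('it9uQ', '#')]

Multiple groups make `findall` return tuples — one 2-tuple for the one match.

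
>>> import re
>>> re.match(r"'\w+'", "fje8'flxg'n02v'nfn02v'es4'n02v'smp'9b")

`re.match` won't scan ahead — the pattern has to work from the very first character.
Here position 0 doesn't satisfy it, so the call returns None.

None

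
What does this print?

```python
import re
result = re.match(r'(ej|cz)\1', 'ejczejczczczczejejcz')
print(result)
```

A backreference is literal: `\1` must see the identical characters the first group matched.
`match` is anchored at position 0; if the pattern doesn't fit there, it returns None.
Here the pattern fails at index 0, so the call returns None.

None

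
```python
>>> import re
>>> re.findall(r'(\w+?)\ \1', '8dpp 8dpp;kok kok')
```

['8dpp', 'kok']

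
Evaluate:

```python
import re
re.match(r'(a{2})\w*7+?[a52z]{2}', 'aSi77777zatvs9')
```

The pattern matches exactly 2 of a literal 'a' (captured); then zero or more of a word character, then one or more of a literal '7' (lazy), then exactly 2 of one of [a52z].
With `match`, the pattern is implicitly anchored at the beginning.
Here the string doesn't start with a match, so the call returns None.

None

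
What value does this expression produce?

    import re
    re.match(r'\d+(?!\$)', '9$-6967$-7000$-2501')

None

`re.match` won't scan ahead — the pattern has to work from the very first character.
Here position 0 doesn't satisfy it, so the call returns None.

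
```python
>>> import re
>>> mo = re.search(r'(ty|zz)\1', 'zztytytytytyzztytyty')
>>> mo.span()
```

(2, 6)

`\1` has to match the exact text group 1 already captured.
The match spans [2:6] → 'tyty'.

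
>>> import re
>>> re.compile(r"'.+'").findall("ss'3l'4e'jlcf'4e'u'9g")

Walking the string: at [2:19] → "'3l'4e'jlcf'4e'u'".
Since nothing is captured, `findall` lists the 1 matched substring directly.

["'3l'4e'jlcf'4e'u'"]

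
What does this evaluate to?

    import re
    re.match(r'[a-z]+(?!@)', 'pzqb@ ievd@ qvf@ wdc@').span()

(0, 3)

Because the assertion is negative and zero-width, positions next to the forbidden text are skipped.
`re.match` only tries the pattern at the start of the string.
The match spans [0:3] → 'pzq'.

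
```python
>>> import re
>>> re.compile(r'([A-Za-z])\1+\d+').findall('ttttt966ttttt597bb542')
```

['t', 't', 'b']

After group 1 captures some text, `\1` only succeeds where that same text appears again.
`findall` collects group 1 from each match (3 total).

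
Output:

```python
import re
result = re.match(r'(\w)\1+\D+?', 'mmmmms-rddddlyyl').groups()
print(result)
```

`\1` is not a pattern — it's the concrete string captured by group 1, re-applied verbatim.
`match` is anchored at position 0; if the pattern doesn't fit there, it returns None.
The match spans [0:6] → 'mmmmms'.
Captured: group 1 = 'm'.

('m',)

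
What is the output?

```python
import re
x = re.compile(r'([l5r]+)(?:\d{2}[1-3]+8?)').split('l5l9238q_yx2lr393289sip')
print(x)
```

['', 'l5l', 'q_yx2', 'lr', '9sip']

The pattern matches one or more of one of [l5r] (captured); then exactly 2 of a digit, then one or more of a character in [1-3], then optionally a literal '8' (non-capturing group).
Matches to split on: at [0:7] → 'l5l9238'; at [12:19] → 'lr39328'.
The group in the pattern means `split` returns the separators' captures alongside the pieces.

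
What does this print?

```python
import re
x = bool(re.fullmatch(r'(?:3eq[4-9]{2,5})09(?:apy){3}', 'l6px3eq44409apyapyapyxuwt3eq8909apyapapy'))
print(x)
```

Pattern: the literal '3eq', then 2 to 5 of a character in [4-9] (non-capturing group); then the literal '09', then the literal 'apy' repeated 3 times.
`fullmatch` succeeds only if the pattern covers the string from start to end.
Here there's no way to consume every character, so the call returns None, and `bool(None)` is False.

False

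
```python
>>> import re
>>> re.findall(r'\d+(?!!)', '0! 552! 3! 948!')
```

`(?!…)`/`(?<!…)` only lets a position through if the neighbouring text does NOT match; no characters are consumed.
Matches: at [3:5] → '55'; at [11:13] → '94'.
With no groups in the pattern, `findall` gives back each whole match — 2 here.

['55', '94']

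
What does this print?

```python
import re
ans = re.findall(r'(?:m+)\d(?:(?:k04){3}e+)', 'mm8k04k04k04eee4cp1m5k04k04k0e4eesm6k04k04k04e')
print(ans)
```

['mm8k04k04k04eee', 'm6k04k04k04e']

This matches one or more of a literal 'm' (non-capturing group); then a digit; then the literal 'k04' repeated 3 times, then one or more of the literal 'e' (non-capturing group).
Matches: at [0:15] → 'mm8k04k04k04eee'; at [34:46] → 'm6k04k04k04e'.
With no groups in the pattern, `findall` gives back each whole match — 2 here.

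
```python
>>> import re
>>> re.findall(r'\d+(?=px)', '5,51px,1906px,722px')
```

['51', '1906', '722']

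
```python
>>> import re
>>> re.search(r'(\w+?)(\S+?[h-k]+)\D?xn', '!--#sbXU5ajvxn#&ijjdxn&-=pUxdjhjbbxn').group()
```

'sbXU5ajvxn'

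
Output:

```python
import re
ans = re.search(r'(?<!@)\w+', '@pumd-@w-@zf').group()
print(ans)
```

The negative lookaround is zero-width — it rules out positions where the adjacent text would match, without consuming anything.
`re.search` scans for the first position where the pattern succeeds.
The match spans [2:5] → 'umd'.

umd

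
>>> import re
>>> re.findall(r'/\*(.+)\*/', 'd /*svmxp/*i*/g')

['svmxp/*i']

Walking the string: at [2:14] match '/*svmxp/*i*/', group 1 = 'svmxp/*i'.
With a single group, `findall` returns only what that group captured — 1 item.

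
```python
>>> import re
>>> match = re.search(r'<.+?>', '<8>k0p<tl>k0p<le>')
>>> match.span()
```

(0, 3)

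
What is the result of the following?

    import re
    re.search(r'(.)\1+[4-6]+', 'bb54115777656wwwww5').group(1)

`\1` has to match the exact text group 1 already captured.
`re.search` tries every starting position until one works.
The match spans [0:4] → 'bb54'.
Captured: group 1 = 'b'.

'b'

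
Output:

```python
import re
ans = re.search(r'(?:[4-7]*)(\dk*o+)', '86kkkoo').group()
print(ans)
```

6kkkoo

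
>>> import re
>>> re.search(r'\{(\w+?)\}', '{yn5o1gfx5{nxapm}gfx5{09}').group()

'{nxapm}'

The match spans [10:17] → '{nxapm}'.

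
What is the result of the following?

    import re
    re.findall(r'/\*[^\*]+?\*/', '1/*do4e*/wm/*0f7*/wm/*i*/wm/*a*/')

['/*do4e*/', '/*0f7*/', '/*i*/', '/*a*/']

Since nothing is captured, `findall` lists the 4 matched substrings directly.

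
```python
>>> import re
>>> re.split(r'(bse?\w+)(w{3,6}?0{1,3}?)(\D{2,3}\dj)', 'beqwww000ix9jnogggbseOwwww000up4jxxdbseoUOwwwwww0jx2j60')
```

['beqwww000ix9jnoggg', 'bseOwwww000up4jxxdbseoUOwww', 'www0', 'jx2j', '60']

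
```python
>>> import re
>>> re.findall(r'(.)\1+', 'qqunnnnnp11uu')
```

A backreference is literal: `\1` must see the identical characters the first group matched.
Walking the string: at [0:2] match 'qq', group 1 = 'q'; at [3:8] match 'nnnnn', group 1 = 'n'; at [9:11] match '11', group 1 = '1'; at [11:13] match 'uu', group 1 = 'u'.
One capturing group, so `findall` returns just the captured substring from each match — 4 in all.

['q', 'n', '1', 'u']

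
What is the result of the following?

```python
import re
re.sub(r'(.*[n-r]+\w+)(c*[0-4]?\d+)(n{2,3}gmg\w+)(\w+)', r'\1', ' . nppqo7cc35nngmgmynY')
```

The pattern matches zero or more of any character, then one or more of a character in [n-r], then one or more of a word character (captured); then zero or more of a literal 'c', then optionally a character in [0-4], then one or more of a digit (captured); then 2 to 3 of a literal 'n', then the literal 'gmg', then one or more of a word character (captured); then one or more of a word character (captured).
Matches: at [0:22] → ' . nppqo7cc35nngmgmynY'.
`\1` in the replacement pulls in group 1's text for each match.

' . nppqo7cc3'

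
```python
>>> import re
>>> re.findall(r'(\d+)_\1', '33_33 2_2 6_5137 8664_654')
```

['33', '2']

`\1` is not a pattern — it's the concrete string captured by group 1, re-applied verbatim.
Walking the string: at [0:5] match '33_33', group 1 = '33'; at [6:9] match '2_2', group 1 = '2'.
With a single group, `findall` returns only what that group captured — 2 items.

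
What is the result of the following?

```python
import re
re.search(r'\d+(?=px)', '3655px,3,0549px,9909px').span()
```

Because the assertion is zero-width, the text it checks is not consumed and won't appear in the result.
`search` walks the string left to right and returns the first match it finds.
The match spans [0:4] → '3655'.

(0, 4)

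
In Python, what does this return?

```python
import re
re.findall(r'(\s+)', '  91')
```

['  ']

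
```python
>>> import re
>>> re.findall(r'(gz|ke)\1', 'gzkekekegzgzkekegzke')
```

['ke', 'gz', 'ke']

A backreference is literal: `\1` must see the identical characters the first group matched.
Walking the string: at [2:6] match 'keke', group 1 = 'ke'; at [8:12] match 'gzgz', group 1 = 'gz'; at [12:16] match 'keke', group 1 = 'ke'.
One capturing group, so `findall` returns just the captured substring from each match — 3 in all.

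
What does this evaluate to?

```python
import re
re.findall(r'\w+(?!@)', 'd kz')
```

Because the assertion is negative and zero-width, positions next to the forbidden text are skipped.
Scanning left to right: at [0:1] → 'd'; at [2:4] → 'kz'.
No capturing groups, so `findall` returns the 2 full match strings.

['d', 'kz']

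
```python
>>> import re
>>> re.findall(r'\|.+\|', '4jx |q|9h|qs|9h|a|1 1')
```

['|q|9h|qs|9h|a|']

Matches: at [4:18] → '|q|9h|qs|9h|a|'.
With no groups in the pattern, `findall` gives back each whole match — 1 here.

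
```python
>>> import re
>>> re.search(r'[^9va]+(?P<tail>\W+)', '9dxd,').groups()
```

The match spans [1:5] → 'dxd,'.
Captured: group 1 = ','.

(',',)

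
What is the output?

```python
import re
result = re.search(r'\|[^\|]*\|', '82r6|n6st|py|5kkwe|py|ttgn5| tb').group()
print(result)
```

The match spans [4:10] → '|n6st|'.

|n6st|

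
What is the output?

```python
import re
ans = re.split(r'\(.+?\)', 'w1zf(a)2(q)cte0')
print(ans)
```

Matches to split on: at [4:7] → '(a)'; at [8:11] → '(q)'.
`split` removes every match and returns the 3 fragments in between.

['w1zf', '2', 'cte0']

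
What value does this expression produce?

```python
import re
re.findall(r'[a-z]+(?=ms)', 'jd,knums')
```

The positive lookaround only admits positions where the adjacent text matches; those characters stay outside the span.
No capturing groups, so `findall` returns the 1 full match string.

['knu']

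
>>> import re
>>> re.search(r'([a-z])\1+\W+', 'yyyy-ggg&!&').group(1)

'y'

The match spans [0:5] → 'yyyy-'.
Captured: group 1 = 'y'.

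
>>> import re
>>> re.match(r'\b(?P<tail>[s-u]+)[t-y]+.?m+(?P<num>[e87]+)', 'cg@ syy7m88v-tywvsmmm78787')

None

The pattern matches a word boundary (`\b`, zero-width); then one or more of a character in [s-u] (captured as 'tail'); then one or more of a character in [t-y], then optionally any character, then one or more of the literal 'm'; then one or more of one of [e87] (captured as 'num').
`re.match` won't scan ahead — the pattern has to work from the very first character.
Here the string doesn't start with a match, so the call returns None.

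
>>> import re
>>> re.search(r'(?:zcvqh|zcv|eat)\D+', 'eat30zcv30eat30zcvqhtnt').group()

'zcvqhtnt'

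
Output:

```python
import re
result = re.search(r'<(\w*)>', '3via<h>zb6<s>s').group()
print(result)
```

<h>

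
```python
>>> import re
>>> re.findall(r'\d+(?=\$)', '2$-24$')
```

Because the assertion is zero-width, the text it checks is not consumed and won't appear in the result.
No capturing groups, so `findall` returns the 2 full match strings.

['2', '24']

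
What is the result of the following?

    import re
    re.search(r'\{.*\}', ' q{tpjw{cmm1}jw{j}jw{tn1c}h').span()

(2, 26)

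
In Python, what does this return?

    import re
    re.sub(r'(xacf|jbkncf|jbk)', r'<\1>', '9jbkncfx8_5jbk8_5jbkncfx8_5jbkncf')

`|` is ordered: at each position the engine commits to the first alternative that works.
The replacement refers to a captured group, so each match is rewritten using its own captured text.

'9<jbkncf>x8_5<jbk>8_5<jbkncf>x8_5<jbkncf>'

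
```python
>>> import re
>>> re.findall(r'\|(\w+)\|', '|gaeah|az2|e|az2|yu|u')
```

Scanning left to right: at [0:7] match '|gaeah|', group 1 = 'gaeah'; at [10:13] match '|e|', group 1 = 'e'; at [16:20] match '|yu|', group 1 = 'yu'.
`findall` collects group 1 from each match (3 total).

['gaeah', 'e', 'yu']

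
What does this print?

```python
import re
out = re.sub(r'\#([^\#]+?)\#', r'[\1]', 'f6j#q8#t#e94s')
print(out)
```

Matches: at [3:7] → '#q8#'.
The replacement refers to a captured group, so each match is rewritten using its own captured text.

f6j[q8]t#e94s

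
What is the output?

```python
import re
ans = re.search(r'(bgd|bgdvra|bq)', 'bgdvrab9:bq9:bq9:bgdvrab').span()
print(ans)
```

The regex engine tests alternatives in the order written; an earlier branch that matches wins even if a later one would match more.
Unlike `match`, `search` isn't anchored — it looks for the pattern anywhere in the string.
The match spans [0:3] → 'bgd'.
Captured: group 1 = 'bgd'.

(0, 3)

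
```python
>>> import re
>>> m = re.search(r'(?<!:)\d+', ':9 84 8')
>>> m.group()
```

'84'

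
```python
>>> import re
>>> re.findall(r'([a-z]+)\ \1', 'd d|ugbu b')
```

['d']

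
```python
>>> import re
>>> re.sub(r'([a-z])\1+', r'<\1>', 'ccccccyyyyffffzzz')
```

'<c><y><f><z>'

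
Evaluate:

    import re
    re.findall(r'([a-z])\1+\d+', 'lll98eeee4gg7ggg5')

`\1` is not a pattern — it's the concrete string captured by group 1, re-applied verbatim.
Walking the string: at [0:5] match 'lll98', group 1 = 'l'; at [5:10] match 'eeee4', group 1 = 'e'; at [10:13] match 'gg7', group 1 = 'g'; at [13:17] match 'ggg5', group 1 = 'g'.
Because there's exactly one group, `findall` drops the full match and keeps group 1 from each hit.

['l', 'e', 'g', 'g']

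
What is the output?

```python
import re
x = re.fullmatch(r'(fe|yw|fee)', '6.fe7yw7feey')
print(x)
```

None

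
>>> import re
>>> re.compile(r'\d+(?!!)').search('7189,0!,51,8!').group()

'7189'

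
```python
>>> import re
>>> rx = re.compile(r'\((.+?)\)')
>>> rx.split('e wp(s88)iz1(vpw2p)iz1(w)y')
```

With the lazy modifier that quantifier settles for the fewest repetitions that let the rest of the pattern succeed (the atoms after it are unaffected and can still be greedy).
The group in the pattern means `split` returns the separators' captures alongside the pieces.

['e wp', 's88', 'iz1', 'vpw2p', 'iz1', 'w', 'y']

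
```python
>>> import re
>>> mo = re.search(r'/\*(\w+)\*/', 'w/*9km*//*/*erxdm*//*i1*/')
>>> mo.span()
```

The match spans [1:8] → '/*9km*/'.

(1, 8)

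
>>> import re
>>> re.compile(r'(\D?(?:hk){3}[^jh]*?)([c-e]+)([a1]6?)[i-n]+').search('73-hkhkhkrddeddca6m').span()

(2, 19)

The pattern matches optionally a non-digit, then the literal 'hk' repeated 3 times, then zero or more of any character except [jh] (lazy) (captured); then one or more of a character in [c-e] (captured); then one of [a1], then optionally the literal '6' (captured); then one or more of a character in [i-n].
`search` walks the string left to right and returns the first match it finds.
The match spans [2:19] → '-hkhkhkrddeddca6m'.
Captured: group 1 = '-hkhkhkr', group 2 = 'ddeddc', group 3 = 'a6'.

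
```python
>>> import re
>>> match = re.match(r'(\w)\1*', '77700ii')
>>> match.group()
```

'777'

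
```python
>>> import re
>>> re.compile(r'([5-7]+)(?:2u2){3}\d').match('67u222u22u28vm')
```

None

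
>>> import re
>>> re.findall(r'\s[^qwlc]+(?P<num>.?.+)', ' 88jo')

['o']

With a single group, `findall` returns only what that group captured — 1 item.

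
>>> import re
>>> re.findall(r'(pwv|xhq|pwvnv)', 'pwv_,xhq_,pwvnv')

['pwv', 'xhq', 'pwv']

Alternation isn't longest-match — the leftmost alternative that fits at this position is chosen.
With a single group, `findall` returns only what that group captured — 3 items.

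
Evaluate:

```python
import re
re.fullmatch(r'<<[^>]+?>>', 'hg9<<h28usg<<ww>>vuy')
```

`re.fullmatch` requires the pattern to consume the entire string.
Here the pattern can't cover the whole string, so the call returns None.

None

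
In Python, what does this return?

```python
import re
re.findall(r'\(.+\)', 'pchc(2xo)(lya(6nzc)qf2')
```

With no groups in the pattern, `findall` gives back each whole match — 1 here.

['(2xo)(lya(6nzc)']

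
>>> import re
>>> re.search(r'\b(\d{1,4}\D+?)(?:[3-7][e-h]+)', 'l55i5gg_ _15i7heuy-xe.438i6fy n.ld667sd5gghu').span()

(22, 28)

The match spans [22:28] → '438i6f'.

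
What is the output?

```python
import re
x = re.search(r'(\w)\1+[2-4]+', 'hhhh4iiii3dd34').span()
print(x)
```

(0, 5)

After group 1 captures some text, `\1` only succeeds where that same text appears again.
The match spans [0:5] → 'hhhh4'.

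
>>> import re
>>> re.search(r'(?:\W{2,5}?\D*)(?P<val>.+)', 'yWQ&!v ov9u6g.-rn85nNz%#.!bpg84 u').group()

'&!v ov9u6g.-rn85nNz%#.!bpg84 u'

The match spans [3:33] → '&!v ov9u6g.-rn85nNz%#.!bpg84 u'.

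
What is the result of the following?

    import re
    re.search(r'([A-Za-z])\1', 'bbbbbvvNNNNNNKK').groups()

('b',)

The match spans [0:2] → 'bb'.
Captured: group 1 = 'b'.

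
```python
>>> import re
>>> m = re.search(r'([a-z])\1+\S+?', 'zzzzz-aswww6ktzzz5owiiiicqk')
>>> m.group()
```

'zzzzz-'

The backreference `\1` re-matches whatever the first group consumed, character for character.
`re.search` scans for the first position where the pattern succeeds.
The match spans [0:6] → 'zzzzz-'.
Captured: group 1 = 'z'.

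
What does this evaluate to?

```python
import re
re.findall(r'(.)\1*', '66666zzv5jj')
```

`\1` has to match the exact text group 1 already captured.
Walking the string: at [0:5] match '66666', group 1 = '6'; at [5:7] match 'zz', group 1 = 'z'; at [7:8] match 'v', group 1 = 'v'; at [8:9] match '5', group 1 = '5'; at [9:11] match 'jj', group 1 = 'j'.
Because there's exactly one group, `findall` drops the full match and keeps group 1 from each hit.

['6', 'z', 'v', '5', 'j']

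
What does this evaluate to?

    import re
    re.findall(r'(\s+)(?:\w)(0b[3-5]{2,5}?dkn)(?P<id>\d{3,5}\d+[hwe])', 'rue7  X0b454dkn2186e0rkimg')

[('  ', '0b454dkn', '2186e')]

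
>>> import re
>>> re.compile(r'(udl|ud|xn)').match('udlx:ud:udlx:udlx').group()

'udl'

`re.match` only tries the pattern at the start of the string.
The match spans [0:3] → 'udl'.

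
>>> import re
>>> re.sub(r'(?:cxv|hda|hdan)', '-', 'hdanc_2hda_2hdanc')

'-nc_2-_2-nc'

The regex engine tests alternatives in the order written; an earlier branch that matches wins even if a later one would match more.
Matches: at [0:3] → 'hda'; at [7:10] → 'hda'; at [12:15] → 'hda'.
Each match is replaced by '-'.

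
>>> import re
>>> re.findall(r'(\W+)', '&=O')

Pattern: one or more of a non-word character (captured).
Walking the string: at [0:2] match '&=', group 1 = '&='.
`findall` collects group 1 from the one match (1 total).

['&=']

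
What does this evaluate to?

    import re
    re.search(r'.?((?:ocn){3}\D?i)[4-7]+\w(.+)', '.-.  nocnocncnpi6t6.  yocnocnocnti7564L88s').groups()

('ocnocnocnti', '88s')

The match spans [22:42] → 'yocnocnocnti7564L88s'.
Captured: group 1 = 'ocnocnocnti', group 2 = '88s'.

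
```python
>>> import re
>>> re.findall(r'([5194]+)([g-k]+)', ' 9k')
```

2 groups means the one result is a tuple of 2 captured strings — 1 here.

[('9', 'k')]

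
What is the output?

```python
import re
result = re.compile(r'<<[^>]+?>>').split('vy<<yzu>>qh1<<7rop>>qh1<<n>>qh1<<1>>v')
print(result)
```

['vy', 'qh1', 'qh1', 'qh1', 'v']

Matches to split on: at [2:9] → '<<yzu>>'; at [12:20] → '<<7rop>>'; at [23:28] → '<<n>>'; at [31:36] → '<<1>>'.
Splitting on the pattern gives 5 pieces.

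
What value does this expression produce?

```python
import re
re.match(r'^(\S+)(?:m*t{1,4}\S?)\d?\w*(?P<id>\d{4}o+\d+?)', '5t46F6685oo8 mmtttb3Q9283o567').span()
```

(0, 12)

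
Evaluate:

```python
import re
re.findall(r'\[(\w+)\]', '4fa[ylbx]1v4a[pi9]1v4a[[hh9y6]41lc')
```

['ylbx', 'pi9', 'hh9y6']

Because there's exactly one group, `findall` drops the full match and keeps group 1 from each hit.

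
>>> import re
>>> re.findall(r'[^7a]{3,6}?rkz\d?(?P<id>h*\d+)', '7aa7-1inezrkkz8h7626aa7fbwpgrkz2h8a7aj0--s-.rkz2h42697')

['h8', 'h42697']

Pattern: 3 to 6 of any character except [7a] (lazy), then the literal 'rkz', then optionally a digit; then zero or more of a literal 'h', then one or more of a digit (captured as 'id').
Matches: at [23:34] match 'fbwpgrkz2h8', group 1 = 'h8'; at [38:54] match '0--s-.rkz2h42697', group 1 = 'h42697'.
One capturing group, so `findall` returns just the captured substring from each match — 2 in all.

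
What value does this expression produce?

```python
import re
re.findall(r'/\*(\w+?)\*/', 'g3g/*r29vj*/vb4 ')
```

`findall` collects group 1 from the one match (1 total).

['r29vj']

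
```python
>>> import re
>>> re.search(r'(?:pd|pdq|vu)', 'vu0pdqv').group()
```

'vu'

Unlike `match`, `search` isn't anchored — it looks for the pattern anywhere in the string.
The match spans [0:2] → 'vu'.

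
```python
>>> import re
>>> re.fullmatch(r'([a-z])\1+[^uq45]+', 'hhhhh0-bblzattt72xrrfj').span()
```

`re.fullmatch` requires the pattern to consume the entire string.
The match spans [0:22] → 'hhhhh0-bblzattt72xrrfj'.

(0, 22)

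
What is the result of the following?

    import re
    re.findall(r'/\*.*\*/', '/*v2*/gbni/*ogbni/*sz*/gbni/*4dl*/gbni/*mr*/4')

['/*v2*/gbni/*ogbni/*sz*/gbni/*4dl*/gbni/*mr*/']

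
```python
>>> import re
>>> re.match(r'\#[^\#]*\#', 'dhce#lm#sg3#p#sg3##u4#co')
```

`match` is anchored at position 0; if the pattern doesn't fit there, it returns None.
Here the string doesn't start with a match, so the call returns None.

None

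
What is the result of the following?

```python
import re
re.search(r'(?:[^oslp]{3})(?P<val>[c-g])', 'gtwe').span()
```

The pattern matches exactly 3 of any character except [oslp] (non-capturing group); then a character in [c-g] (captured as 'val').
`search` walks the string left to right and returns the first match it finds.
The match spans [0:4] → 'gtwe'.
Captured: group 1 = 'e'.

(0, 4)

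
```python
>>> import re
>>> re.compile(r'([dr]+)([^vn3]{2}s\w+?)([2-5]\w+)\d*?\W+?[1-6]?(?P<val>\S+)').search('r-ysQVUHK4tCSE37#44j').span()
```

(0, 20)

The pattern matches one or more of one of [dr] (captured); then exactly 2 of any character except [vn3], then a literal 's', then one or more of a word character (lazy) (captured); then a character in [2-5], then one or more of a word character (captured); then zero or more of a digit (lazy), then one or more of a non-word character (lazy), then optionally a character in [1-6]; then one or more of a non-whitespace character (captured as 'val').
The match spans [0:20] → 'r-ysQVUHK4tCSE37#44j'.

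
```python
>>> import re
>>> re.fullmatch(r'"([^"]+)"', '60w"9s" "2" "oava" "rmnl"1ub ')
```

None

`fullmatch` succeeds only if the pattern covers the string from start to end.
Here the pattern can't cover the whole string, so the call returns None.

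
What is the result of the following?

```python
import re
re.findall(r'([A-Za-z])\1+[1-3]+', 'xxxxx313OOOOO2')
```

`\1` has to match the exact text group 1 already captured.
`findall` collects group 1 from each match (2 total).

['x', 'O']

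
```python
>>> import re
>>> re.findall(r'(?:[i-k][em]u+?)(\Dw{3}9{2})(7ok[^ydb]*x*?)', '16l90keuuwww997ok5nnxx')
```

2 groups means the one result is a tuple of 2 captured strings — 1 here.

[('uwww99', '7ok5nnxx')]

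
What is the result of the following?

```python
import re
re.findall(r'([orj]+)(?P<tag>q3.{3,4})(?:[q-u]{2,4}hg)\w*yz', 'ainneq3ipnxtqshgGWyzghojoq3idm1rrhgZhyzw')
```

2 groups means the one result is a tuple of 2 captured strings — 1 here.

[('ojo', 'q3idm1')]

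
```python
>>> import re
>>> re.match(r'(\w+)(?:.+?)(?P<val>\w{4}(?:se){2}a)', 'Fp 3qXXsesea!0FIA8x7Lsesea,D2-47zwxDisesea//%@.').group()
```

The pattern matches one or more of a word character (captured); then one or more of any character (lazy) (non-capturing group); then exactly 4 of a word character, then the literal 'se' repeated 2 times, then the literal 'a' (captured as 'val').
`match` is anchored at position 0; if the pattern doesn't fit there, it returns None.
The match spans [0:12] → 'Fp 3qXXsesea'.
Captured: group 1 = 'Fp', group 2 = '3qXXsesea'.

'Fp 3qXXsesea'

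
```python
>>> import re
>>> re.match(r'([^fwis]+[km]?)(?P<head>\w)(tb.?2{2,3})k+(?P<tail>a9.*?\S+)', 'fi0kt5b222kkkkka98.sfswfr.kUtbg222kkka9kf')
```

None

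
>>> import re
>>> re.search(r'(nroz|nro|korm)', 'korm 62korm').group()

`re.search` tries every starting position until one works.
The match spans [0:4] → 'korm'.
Captured: group 1 = 'korm'.

'korm'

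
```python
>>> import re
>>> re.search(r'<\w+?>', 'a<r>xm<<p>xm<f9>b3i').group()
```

'<r>'

`search` walks the string left to right and returns the first match it finds.
The match spans [1:4] → '<r>'.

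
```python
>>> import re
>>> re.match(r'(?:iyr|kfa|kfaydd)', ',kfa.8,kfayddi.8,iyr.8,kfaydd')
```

With `match`, the pattern is implicitly anchored at the beginning.
Here position 0 doesn't satisfy it, so the call returns None.

None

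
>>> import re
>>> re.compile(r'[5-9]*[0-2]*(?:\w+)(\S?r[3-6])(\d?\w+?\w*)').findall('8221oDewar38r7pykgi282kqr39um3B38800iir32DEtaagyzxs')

The pattern matches zero or more of a character in [5-9], then zero or more of a character in [0-2]; then one or more of a word character (non-capturing group); then optionally a non-whitespace character, then a literal 'r', then a character in [3-6] (captured); then optionally a digit, then one or more of a word character (lazy), then zero or more of a word character (captured).
Walking the string: at [0:51] match '8221oDewar38r7pykgi282kqr39um3B38800iir32DEtaagyzxs', groups = ('r3', '2DEtaagyzxs').
With 2 capturing groups, `findall` returns a 2-tuple per match.

[('r3', '2DEtaagyzxs')]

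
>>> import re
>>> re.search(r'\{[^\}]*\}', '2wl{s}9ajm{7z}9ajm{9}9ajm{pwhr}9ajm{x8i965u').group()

`re.search` tries every starting position until one works.
The match spans [3:6] → '{s}'.

'{s}'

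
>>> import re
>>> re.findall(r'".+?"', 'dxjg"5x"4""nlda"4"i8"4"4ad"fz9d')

Lazy quantifiers expand one character at a time until the remainder of the pattern can match.
Matches: at [4:8] → '"5x"'; at [9:16] → '""nlda"'; at [17:21] → '"i8"'; at [22:27] → '"4ad"'.
With no groups in the pattern, `findall` gives back each whole match — 4 here.

['"5x"', '""nlda"', '"i8"', '"4ad"']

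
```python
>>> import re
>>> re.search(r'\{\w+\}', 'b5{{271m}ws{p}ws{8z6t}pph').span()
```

(3, 9)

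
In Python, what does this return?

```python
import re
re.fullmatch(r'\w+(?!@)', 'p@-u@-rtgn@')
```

None

For `fullmatch`, every character of the input must be accounted for by the pattern.
Here there's no way to consume every character, so the call returns None.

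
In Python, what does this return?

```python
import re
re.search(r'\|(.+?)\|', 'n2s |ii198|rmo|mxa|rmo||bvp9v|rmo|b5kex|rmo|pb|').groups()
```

('ii198',)

Because the quantifier is non-greedy, it stops expanding at the earliest point where the rest of the pattern can succeed.
`re.search` tries every starting position until one works.
The match spans [4:11] → '|ii198|'.
Captured: group 1 = 'ii198'.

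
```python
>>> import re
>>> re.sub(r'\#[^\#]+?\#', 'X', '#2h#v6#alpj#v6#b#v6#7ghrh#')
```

'Xv6Xv6Xv6X'

Matches: at [0:4] → '#2h#'; at [6:12] → '#alpj#'; at [14:17] → '#b#'; at [19:26] → '#7ghrh#'.
`sub` substitutes 'X' at each match site.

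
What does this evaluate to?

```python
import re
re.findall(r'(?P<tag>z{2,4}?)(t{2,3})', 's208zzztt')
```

[('zzz', 'tt')]

With 2 capturing groups, `findall` returns a 2-tuple per match.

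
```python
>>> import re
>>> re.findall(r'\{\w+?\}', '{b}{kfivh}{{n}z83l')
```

['{b}', '{kfivh}', '{n}']

`findall` yields the raw match text (3 of them) because the pattern has no groups.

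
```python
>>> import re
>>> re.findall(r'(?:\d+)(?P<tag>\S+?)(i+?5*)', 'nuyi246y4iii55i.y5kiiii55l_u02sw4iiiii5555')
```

[('y4', 'i'), ('i.y5k', 'i'), ('l_u02sw4', 'i')]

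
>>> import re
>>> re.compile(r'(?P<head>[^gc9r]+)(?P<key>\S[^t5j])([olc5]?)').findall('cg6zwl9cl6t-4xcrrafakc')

This matches one or more of any character except [gc9r] (captured as 'head'); then a non-whitespace character, then any character except [t5j] (captured as 'key'); then optionally one of [olc5] (captured).
Matches: at [2:9] match '6zwl9cl', groups = ('6zwl', '9c', 'l'); at [9:16] match '6t-4xcr', groups = ('6t-4x', 'cr', ''); at [17:22] match 'afakc', groups = ('afa', 'kc', '').
Multiple groups make `findall` return tuples — one 3-tuple for each match.

[('6zwl', '9c', 'l'), ('6t-4x', 'cr', ''), ('afa', 'kc', '')]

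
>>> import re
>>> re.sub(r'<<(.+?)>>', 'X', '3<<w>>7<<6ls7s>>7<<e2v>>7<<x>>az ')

'3X7X7X7Xaz '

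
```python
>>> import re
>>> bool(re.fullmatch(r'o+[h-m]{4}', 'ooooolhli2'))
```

`re.fullmatch` is like wrapping the pattern in `^…$` (in single-line mode).
Here there's no way to consume every character, so the call returns None, and `bool(None)` is False.

False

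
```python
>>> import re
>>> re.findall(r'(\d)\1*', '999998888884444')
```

After group 1 captures some text, `\1` only succeeds where that same text appears again.
Matches: at [0:5] match '99999', group 1 = '9'; at [5:11] match '888888', group 1 = '8'; at [11:15] match '4444', group 1 = '4'.
Because there's exactly one group, `findall` drops the full match and keeps group 1 from each hit.

['9', '8', '4']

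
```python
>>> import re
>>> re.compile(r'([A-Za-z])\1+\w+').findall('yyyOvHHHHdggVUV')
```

['y']

`\1` has to match the exact text group 1 already captured.
`findall` collects group 1 from the one match (1 total).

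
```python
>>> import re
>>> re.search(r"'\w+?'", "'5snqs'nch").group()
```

"'5snqs'"

`re.search` tries every starting position until one works.
The match spans [0:7] → "'5snqs'".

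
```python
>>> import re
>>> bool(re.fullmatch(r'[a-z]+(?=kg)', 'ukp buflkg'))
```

False

`fullmatch` succeeds only if the pattern covers the string from start to end.
Here there's no way to consume every character, so the call returns None, and `bool(None)` is False.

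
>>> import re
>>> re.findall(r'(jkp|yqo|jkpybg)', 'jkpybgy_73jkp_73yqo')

['jkp', 'jkp', 'yqo']

`|` is ordered: at each position the engine commits to the first alternative that works.
With a single group, `findall` returns only what that group captured — 3 items.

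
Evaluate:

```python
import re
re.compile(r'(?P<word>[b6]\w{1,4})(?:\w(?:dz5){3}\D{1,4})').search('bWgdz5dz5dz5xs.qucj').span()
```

(0, 16)

The pattern matches one of [b6], then 1 to 4 of a word character (captured as 'word'); then a word character, then the literal 'dz5' repeated 3 times, then 1 to 4 of a non-digit (non-capturing group).
Unlike `match`, `search` isn't anchored — it looks for the pattern anywhere in the string.
The match spans [0:16] → 'bWgdz5dz5dz5xs.q'.
Captured: group 1 = 'bW'.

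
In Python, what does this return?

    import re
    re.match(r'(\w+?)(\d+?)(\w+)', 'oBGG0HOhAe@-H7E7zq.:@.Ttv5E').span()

(0, 10)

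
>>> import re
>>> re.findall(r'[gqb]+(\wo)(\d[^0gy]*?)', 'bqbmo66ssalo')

The pattern matches one or more of one of [gqb]; then a word character, then a literal 'o' (captured); then a digit, then zero or more of any character except [0gy] (lazy) (captured).
With the lazy modifier that quantifier settles for the fewest repetitions that let the rest of the pattern succeed (the atoms after it are unaffected and can still be greedy).
Scanning left to right: at [0:6] match 'bqbmo6', groups = ('mo', '6').
With 2 capturing groups, `findall` returns a 2-tuple per match.

[('mo', '6')]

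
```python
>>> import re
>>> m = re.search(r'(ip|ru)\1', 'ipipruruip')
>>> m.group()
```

`\1` has to match the exact text group 1 already captured.
Unlike `match`, `search` isn't anchored — it looks for the pattern anywhere in the string.
The match spans [0:4] → 'ipip'.
Captured: group 1 = 'ip'.

'ipip'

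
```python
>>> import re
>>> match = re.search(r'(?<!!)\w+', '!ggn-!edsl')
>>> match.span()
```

(2, 4)

A negative assertion filters positions out without eating any characters.
`search` walks the string left to right and returns the first match it finds.
The match spans [2:4] → 'gn'.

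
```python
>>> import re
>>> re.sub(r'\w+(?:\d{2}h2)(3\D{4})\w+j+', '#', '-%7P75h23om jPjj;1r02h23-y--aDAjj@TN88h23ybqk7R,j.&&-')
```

Pattern: one or more of a word character; then exactly 2 of a digit, then the literal 'h2' (non-capturing group); then the literal '3', then exactly 4 of a non-digit (captured); then one or more of a word character, then one or more of the literal 'j'.
Matches: at [2:16] → '7P75h23om jPjj'; at [17:33] → '1r02h23-y--aDAjj'.
Each match is replaced by '#'.

'-%#;#@TN88h23ybqk7R,j.&&-'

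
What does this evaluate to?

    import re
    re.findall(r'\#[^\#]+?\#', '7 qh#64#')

['#64#']

Walking the string: at [4:8] → '#64#'.
With no groups in the pattern, `findall` gives back each whole match — 1 here.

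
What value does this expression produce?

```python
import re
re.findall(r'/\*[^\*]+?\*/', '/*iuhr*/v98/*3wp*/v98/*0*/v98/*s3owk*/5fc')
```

['/*iuhr*/', '/*3wp*/', '/*0*/', '/*s3owk*/']

Matches: at [0:8] → '/*iuhr*/'; at [11:18] → '/*3wp*/'; at [21:26] → '/*0*/'; at [29:38] → '/*s3owk*/'.
Since nothing is captured, `findall` lists the 4 matched substrings directly.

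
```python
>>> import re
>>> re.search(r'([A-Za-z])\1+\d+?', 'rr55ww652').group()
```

`\1` has to match the exact text group 1 already captured.
`re.search` scans for the first position where the pattern succeeds.
The match spans [0:3] → 'rr5'.
Captured: group 1 = 'r'.

'rr5'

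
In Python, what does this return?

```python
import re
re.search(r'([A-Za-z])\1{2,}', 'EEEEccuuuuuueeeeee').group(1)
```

'E'

The match spans [0:4] → 'EEEE'.
Captured: group 1 = 'E'.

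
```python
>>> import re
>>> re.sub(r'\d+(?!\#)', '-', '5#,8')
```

'5#,-'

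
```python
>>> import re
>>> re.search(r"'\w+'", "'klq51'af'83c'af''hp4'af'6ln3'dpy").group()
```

"'klq51'"

The match spans [0:7] → "'klq51'".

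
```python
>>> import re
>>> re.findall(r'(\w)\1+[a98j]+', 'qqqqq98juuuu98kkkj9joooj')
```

`\1` is not a pattern — it's the concrete string captured by group 1, re-applied verbatim.
Walking the string: at [0:8] match 'qqqqq98j', group 1 = 'q'; at [8:14] match 'uuuu98', group 1 = 'u'; at [14:20] match 'kkkj9j', group 1 = 'k'; at [20:24] match 'oooj', group 1 = 'o'.
With a single group, `findall` returns only what that group captured — 4 items.

['q', 'u', 'k', 'o']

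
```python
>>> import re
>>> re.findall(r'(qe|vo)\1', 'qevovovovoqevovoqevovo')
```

A backreference is literal: `\1` must see the identical characters the first group matched.
Scanning left to right: at [2:6] match 'vovo', group 1 = 'vo'; at [6:10] match 'vovo', group 1 = 'vo'; at [12:16] match 'vovo', group 1 = 'vo'; at [18:22] match 'vovo', group 1 = 'vo'.
One capturing group, so `findall` returns just the captured substring from each match — 4 in all.

['vo', 'vo', 'vo', 'vo']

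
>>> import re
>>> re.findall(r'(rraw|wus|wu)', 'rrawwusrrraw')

['rraw', 'wus', 'rraw']

The regex engine tests alternatives in the order written; an earlier branch that matches wins even if a later one would match more.
Because there's exactly one group, `findall` drops the full match and keeps group 1 from each hit.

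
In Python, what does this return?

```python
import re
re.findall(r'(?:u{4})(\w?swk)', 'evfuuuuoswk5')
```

Pattern: exactly 4 of a literal 'u' (non-capturing group); then optionally a word character, then the literal 'swk' (captured).
Scanning left to right: at [3:11] match 'uuuuoswk', group 1 = 'oswk'.
Because there's exactly one group, `findall` drops the full match and keeps group 1 from the one hit.

['oswk']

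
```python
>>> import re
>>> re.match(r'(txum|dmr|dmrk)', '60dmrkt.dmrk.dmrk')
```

None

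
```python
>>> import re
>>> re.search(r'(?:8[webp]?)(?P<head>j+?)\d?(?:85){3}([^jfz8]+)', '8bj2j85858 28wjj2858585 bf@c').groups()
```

('jj', ' b')

Pattern: a literal '8', then optionally one of [webp] (non-capturing group); then one or more of a literal 'j' (lazy) (captured as 'head'); then optionally a digit, then the literal '85' repeated 3 times; then one or more of any character except [jfz8] (captured).
Unlike `match`, `search` isn't anchored — it looks for the pattern anywhere in the string.
The match spans [12:25] → '8wjj2858585 b'.
Captured: group 1 = 'jj', group 2 = ' b'.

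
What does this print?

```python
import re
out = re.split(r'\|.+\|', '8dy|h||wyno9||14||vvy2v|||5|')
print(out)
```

['8dy', '']

Matches to split on: at [3:28] → '|h||wyno9||14||vvy2v|||5|'.
`split` removes every match and returns the 2 fragments in between.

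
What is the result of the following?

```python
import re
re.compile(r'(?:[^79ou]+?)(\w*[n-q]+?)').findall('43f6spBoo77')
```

['3f6spBoo']

The pattern matches one or more of any character except [79ou] (lazy) (non-capturing group); then zero or more of a word character, then one or more of a character in [n-q] (lazy) (captured).
Matches: at [0:9] match '43f6spBoo', group 1 = '3f6spBoo'.
`findall` collects group 1 from the one match (1 total).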